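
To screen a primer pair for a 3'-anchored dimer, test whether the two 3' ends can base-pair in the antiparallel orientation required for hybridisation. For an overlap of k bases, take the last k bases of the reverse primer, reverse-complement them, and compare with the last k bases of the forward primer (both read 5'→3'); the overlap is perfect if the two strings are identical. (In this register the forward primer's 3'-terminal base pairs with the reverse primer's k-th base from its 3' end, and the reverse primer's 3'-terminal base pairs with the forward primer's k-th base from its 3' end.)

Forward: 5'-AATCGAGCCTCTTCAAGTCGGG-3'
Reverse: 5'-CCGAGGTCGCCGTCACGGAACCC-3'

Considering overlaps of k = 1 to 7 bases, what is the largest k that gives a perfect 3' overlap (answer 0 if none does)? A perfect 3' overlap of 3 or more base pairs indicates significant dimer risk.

Last 7 bases (5'→3') — forward …AGTCGGG, reverse …GGAACCC.
Reverse complement of the reverse primer's last 7 bases: GGGTTCC; its first k bases are the reverse complement of the reverse primer's last k bases, so a perfect k-base overlap needs the forward primer's last k bases to equal them.
Comparing (forward last k vs required): k=1: G vs G ✓; k=2: GG vs GG ✓; k=3: GGG vs GGG ✓; k=4: CGGG vs GGGT ✗; k=5: TCGGG vs GGGTT ✗; k=6: GTCGGG vs GGGTTC ✗; k=7: AGTCGGG vs GGGTTCC ✗.
Perfect overlaps at k = 1, 2, 3; the largest is 3.

Longest perfect overlap: 3 complementary base pairs; significant dimer risk (threshold 3).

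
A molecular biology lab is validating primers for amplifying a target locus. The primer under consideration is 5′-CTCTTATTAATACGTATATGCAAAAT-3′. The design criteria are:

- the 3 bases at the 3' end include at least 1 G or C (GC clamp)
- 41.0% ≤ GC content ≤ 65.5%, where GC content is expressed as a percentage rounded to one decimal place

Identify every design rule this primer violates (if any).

Fails: GC clamp, GC content.

Base counts: A=10, T=10, G=2, C=4 (length 26).
GC clamp: 3' end AAT has 0 G/C, need ≥1 ✗
GC content: GC 6/26 = 23.1%, outside 41.0–65.5% ✗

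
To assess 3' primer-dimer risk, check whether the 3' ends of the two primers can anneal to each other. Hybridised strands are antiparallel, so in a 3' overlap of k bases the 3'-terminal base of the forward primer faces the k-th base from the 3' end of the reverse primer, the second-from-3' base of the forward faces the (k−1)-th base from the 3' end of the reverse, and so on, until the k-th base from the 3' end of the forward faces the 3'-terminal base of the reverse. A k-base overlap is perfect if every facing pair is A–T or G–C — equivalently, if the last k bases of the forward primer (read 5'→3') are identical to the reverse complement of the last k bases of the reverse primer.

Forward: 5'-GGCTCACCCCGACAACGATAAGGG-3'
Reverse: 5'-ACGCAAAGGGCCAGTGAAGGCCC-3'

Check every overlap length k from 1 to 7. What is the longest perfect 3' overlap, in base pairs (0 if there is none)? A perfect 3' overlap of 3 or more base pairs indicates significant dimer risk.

Last 7 bases (5'→3') — forward …ATAAGGG, reverse …AAGGCCC.
Reverse complement of the reverse primer's last 7 bases: GGGCCTT; its first k bases are the reverse complement of the reverse primer's last k bases, so a perfect k-base overlap needs the forward primer's last k bases to equal them.
Comparing (forward last k vs required): k=1: G vs G ✓; k=2: GG vs GG ✓; k=3: GGG vs GGG ✓; k=4: AGGG vs GGGC ✗; k=5: AAGGG vs GGGCC ✗; k=6: TAAGGG vs GGGCCT ✗; k=7: ATAAGGG vs GGGCCTT ✗.
Perfect overlaps at k = 1, 2, 3; the largest is 3.

Longest perfect overlap: 3 complementary base pairs; significant dimer risk (threshold 3).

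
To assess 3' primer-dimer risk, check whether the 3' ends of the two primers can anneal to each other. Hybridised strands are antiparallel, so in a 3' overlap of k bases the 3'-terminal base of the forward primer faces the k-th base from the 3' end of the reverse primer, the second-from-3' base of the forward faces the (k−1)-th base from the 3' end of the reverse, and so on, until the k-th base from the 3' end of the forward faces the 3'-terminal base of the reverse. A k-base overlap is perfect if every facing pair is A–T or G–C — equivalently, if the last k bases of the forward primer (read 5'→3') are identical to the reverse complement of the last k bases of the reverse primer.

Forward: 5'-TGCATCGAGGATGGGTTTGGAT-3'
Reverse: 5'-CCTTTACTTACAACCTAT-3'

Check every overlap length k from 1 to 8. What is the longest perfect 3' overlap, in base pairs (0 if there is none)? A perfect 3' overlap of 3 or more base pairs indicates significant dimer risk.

Longest perfect overlap: 2 complementary base pairs; below the dimer-risk threshold (threshold 3).

Last 8 bases (5'→3') — forward …GTTTGGAT, reverse …CAACCTAT.
Reverse complement of the reverse primer's last 8 bases: ATAGGTTG; its first k bases are the reverse complement of the reverse primer's last k bases, so a perfect k-base overlap needs the forward primer's last k bases to equal them.
Comparing (forward last k vs required): k=1: T vs A ✗; k=2: AT vs AT ✓; k=3: GAT vs ATA ✗; k=4: GGAT vs ATAG ✗; k=5: TGGAT vs ATAGG ✗; k=6: TTGGAT vs ATAGGT ✗; k=7: TTTGGAT vs ATAGGTT ✗; k=8: GTTTGGAT vs ATAGGTTG ✗.
Only k = 2 is perfect, so the longest perfect 3' overlap is 2.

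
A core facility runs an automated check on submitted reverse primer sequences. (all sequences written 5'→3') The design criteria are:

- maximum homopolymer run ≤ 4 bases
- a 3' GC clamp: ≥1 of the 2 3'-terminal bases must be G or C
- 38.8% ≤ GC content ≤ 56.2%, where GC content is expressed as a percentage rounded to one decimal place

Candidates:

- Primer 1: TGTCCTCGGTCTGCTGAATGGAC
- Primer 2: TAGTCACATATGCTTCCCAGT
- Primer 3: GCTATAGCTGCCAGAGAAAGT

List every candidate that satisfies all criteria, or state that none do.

Primer 1 (23 nt, A=3 T=7 G=7 C=6): longest run = 2 ✓; 3' end AC has 1 G/C ✓; GC 13/23 = 56.5%, outside 38.8–56.2% ✗ — fails.
Primer 2 (21 nt, A=5 T=7 G=3 C=6): longest run = 3 ✓; 3' end GT has 1 G/C ✓; GC 9/21 = 42.9% ✓ — passes.
Primer 3 (21 nt, A=7 T=4 G=6 C=4): longest run = 3 ✓; 3' end GT has 1 G/C ✓; GC 10/21 = 47.6% ✓ — passes.

Primer 2 and Primer 3.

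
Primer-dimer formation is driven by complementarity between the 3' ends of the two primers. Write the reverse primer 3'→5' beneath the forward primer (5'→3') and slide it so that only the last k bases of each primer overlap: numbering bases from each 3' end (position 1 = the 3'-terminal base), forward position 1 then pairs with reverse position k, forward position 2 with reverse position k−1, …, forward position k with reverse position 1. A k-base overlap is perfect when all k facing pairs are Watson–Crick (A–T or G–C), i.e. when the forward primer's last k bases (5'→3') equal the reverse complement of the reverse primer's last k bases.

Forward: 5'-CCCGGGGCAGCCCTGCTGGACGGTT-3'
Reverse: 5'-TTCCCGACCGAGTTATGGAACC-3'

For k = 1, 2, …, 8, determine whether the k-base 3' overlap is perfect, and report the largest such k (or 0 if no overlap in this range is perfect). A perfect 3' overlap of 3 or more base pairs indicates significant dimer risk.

Last 8 bases (5'→3') — forward …GGACGGTT, reverse …ATGGAACC.
Reverse complement of the reverse primer's last 8 bases: GGTTCCAT; its first k bases are the reverse complement of the reverse primer's last k bases, so a perfect k-base overlap needs the forward primer's last k bases to equal them.
Comparing (forward last k vs required): k=1: T vs G ✗; k=2: TT vs GG ✗; k=3: GTT vs GGT ✗; k=4: GGTT vs GGTT ✓; k=5: CGGTT vs GGTTC ✗; k=6: ACGGTT vs GGTTCC ✗; k=7: GACGGTT vs GGTTCCA ✗; k=8: GGACGGTT vs GGTTCCAT ✗.
Only k = 4 is perfect, so the longest perfect 3' overlap is 4.

Longest perfect overlap: 4 complementary base pairs; significant dimer risk (threshold 3).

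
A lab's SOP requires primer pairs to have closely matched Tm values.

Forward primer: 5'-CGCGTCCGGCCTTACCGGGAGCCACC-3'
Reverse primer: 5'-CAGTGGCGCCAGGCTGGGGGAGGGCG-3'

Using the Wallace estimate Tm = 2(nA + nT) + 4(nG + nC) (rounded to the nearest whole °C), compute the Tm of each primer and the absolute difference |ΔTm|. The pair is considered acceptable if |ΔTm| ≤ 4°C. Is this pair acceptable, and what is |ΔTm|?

|ΔTm| = 2°C; the pair is acceptable.

Forward: A=3 T=3 G=8 C=12 → Tm = 2·6 + 4·20 = 92°C.
Reverse: A=3 T=2 G=15 C=6 → Tm = 2·5 + 4·21 = 94°C.
|ΔTm| = |92 − 94| = 2°C, ≤ 4°C.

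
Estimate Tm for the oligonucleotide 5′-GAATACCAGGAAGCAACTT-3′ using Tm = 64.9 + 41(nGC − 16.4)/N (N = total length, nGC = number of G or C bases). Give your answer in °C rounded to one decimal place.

46.8°C

Base counts: A=8, T=3, G=4, C=4; G+C = 8, N = 19.
Tm = 64.9 + 41·(8 − 16.4)/19 = 64.9 + -344.40/19 = 46.8°C.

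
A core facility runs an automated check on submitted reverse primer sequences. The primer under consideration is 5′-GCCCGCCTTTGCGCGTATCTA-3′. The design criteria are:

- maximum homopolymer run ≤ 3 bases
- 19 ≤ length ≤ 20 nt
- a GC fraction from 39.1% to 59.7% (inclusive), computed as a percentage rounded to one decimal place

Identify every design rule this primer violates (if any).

Base counts: A=2, T=6, G=5, C=8 (length 21).
homopolymer run: longest run = 3 ✓
length: length 21, outside 19–20 ✗
GC content: GC 13/21 = 61.9%, outside 39.1–59.7% ✗

Fails: length, GC content.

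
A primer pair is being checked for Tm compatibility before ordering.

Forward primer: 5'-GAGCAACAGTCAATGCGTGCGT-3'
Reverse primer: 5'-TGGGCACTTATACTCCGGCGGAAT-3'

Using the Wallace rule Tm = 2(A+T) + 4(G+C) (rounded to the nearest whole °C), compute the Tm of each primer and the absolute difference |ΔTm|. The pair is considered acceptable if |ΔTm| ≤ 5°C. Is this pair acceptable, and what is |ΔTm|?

Forward: A=6 T=4 G=7 C=5 → Tm = 2·10 + 4·12 = 68°C.
Reverse: A=5 T=6 G=7 C=6 → Tm = 2·11 + 4·13 = 74°C.
|ΔTm| = |68 − 74| = 6°C, > 5°C.

|ΔTm| = 6°C; the pair is not acceptable.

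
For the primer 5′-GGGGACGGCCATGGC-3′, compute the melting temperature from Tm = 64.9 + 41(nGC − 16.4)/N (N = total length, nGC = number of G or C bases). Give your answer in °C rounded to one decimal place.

52.9°C

Base counts: A=2, T=1, G=8, C=4; G+C = 12, N = 15.
Tm = 64.9 + 41·(12 − 16.4)/15 = 64.9 + -180.40/15 = 52.9°C.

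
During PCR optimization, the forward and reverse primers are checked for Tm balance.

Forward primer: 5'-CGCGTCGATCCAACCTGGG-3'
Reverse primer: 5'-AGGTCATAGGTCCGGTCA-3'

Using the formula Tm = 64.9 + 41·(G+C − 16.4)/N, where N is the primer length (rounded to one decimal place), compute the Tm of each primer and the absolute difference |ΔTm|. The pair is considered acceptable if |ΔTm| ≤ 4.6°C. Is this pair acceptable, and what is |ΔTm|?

|ΔTm| = 7.3°C; the pair is not acceptable.

Forward: G+C = 13, N = 19 → Tm = 64.9 + 41·(13 − 16.4)/19 = 57.6°C.
Reverse: G+C = 10, N = 18 → Tm = 64.9 + 41·(10 − 16.4)/18 = 50.3°C.
|ΔTm| = |57.6 − 50.3| = 7.3°C, > 4.6°C.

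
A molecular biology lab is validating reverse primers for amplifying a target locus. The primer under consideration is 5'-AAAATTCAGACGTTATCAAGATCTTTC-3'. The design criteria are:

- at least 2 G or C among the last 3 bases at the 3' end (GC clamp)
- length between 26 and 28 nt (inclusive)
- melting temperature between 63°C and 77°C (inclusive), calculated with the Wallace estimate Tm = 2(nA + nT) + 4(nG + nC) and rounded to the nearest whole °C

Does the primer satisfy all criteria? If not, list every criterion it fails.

Fails: GC clamp.

Base counts: A=10, T=9, G=3, C=5 (length 27).
GC clamp: 3' end TTC has 1 G/C, need ≥2 ✗
length: length 27 ✓
Tm: Tm = 2·19 + 4·8 = 70°C ✓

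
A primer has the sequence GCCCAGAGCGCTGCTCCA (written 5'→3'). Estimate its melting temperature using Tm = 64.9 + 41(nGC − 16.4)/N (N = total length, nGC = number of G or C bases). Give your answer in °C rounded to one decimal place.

Base counts: A=3, T=2, G=5, C=8; G+C = 13, N = 18.
Tm = 64.9 + 41·(13 − 16.4)/18 = 64.9 + -139.40/18 = 57.2°C.

57.2°C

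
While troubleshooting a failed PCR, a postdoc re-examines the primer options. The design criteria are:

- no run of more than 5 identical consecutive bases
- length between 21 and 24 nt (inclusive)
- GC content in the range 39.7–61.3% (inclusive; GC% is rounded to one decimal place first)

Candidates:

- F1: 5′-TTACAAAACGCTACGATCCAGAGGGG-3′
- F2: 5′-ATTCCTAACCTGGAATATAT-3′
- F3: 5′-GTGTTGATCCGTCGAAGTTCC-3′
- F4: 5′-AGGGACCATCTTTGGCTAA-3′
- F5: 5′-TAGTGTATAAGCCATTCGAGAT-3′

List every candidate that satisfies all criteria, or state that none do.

F1 (26 nt, A=9 T=4 G=7 C=6): longest run = 4 ✓; length 26, outside 21–24 ✗; GC 13/26 = 50.0% ✓ — fails.
F2 (20 nt, A=7 T=7 G=2 C=4): longest run = 2 ✓; length 20, outside 21–24 ✗; GC 6/20 = 30.0%, outside 39.7–61.3% ✗ — fails.
F3 (21 nt, A=3 T=7 G=6 C=5): longest run = 2 ✓; length 21 ✓; GC 11/21 = 52.4% ✓ — passes.
F4 (19 nt, A=5 T=5 G=5 C=4): longest run = 3 ✓; length 19, outside 21–24 ✗; GC 9/19 = 47.4% ✓ — fails.
F5 (22 nt, A=7 T=7 G=5 C=3): longest run = 2 ✓; length 22 ✓; GC 8/22 = 36.4%, outside 39.7–61.3% ✗ — fails.

F3 only.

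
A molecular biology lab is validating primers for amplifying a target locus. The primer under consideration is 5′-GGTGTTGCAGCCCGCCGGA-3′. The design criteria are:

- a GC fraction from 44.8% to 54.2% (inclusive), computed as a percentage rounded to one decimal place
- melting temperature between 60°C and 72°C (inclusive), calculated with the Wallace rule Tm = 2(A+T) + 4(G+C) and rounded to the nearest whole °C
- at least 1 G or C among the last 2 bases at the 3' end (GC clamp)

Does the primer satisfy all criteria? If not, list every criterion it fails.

Fails: GC content.

Base counts: A=2, T=3, G=8, C=6 (length 19).
GC content: GC 14/19 = 73.7%, outside 44.8–54.2% ✗
Tm: Tm = 2·5 + 4·14 = 66°C ✓
GC clamp: 3' end GA has 1 G/C ✓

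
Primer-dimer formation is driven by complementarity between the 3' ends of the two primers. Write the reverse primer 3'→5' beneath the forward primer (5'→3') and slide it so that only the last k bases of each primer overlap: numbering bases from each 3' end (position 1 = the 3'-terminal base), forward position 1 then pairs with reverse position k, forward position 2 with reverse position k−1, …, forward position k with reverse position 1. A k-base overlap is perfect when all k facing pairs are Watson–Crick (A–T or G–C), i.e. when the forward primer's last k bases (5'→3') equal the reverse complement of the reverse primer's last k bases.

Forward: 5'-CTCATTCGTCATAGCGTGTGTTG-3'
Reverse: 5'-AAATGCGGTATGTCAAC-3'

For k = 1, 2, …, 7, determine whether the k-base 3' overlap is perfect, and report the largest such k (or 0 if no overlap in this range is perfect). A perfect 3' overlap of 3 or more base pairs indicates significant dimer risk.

Last 7 bases (5'→3') — forward …TGTGTTG, reverse …TGTCAAC.
Reverse complement of the reverse primer's last 7 bases: GTTGACA; its first k bases are the reverse complement of the reverse primer's last k bases, so a perfect k-base overlap needs the forward primer's last k bases to equal them.
Comparing (forward last k vs required): k=1: G vs G ✓; k=2: TG vs GT ✗; k=3: TTG vs GTT ✗; k=4: GTTG vs GTTG ✓; k=5: TGTTG vs GTTGA ✗; k=6: GTGTTG vs GTTGAC ✗; k=7: TGTGTTG vs GTTGACA ✗.
Perfect overlaps at k = 1, 4; the largest is 4.

Longest perfect overlap: 4 complementary base pairs; significant dimer risk (threshold 3).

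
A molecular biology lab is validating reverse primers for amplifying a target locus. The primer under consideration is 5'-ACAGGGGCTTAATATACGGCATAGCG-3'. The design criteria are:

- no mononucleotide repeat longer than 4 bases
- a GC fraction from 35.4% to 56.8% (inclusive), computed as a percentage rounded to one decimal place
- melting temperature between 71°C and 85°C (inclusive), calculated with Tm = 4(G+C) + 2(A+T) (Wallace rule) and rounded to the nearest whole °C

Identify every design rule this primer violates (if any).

Base counts: A=8, T=5, G=8, C=5 (length 26).
homopolymer run: longest run = 4 ✓
GC content: GC 13/26 = 50.0% ✓
Tm: Tm = 2·13 + 4·13 = 78°C ✓

Meets all criteria.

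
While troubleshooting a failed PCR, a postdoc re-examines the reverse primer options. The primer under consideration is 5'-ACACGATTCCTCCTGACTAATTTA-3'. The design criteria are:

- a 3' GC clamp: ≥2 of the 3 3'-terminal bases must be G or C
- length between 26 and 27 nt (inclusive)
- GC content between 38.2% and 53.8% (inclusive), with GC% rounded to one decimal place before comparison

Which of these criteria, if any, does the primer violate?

Base counts: A=7, T=8, G=2, C=7 (length 24).
GC clamp: 3' end TTA has 0 G/C, need ≥2 ✗
length: length 24, outside 26–27 ✗
GC content: GC 9/24 = 37.5%, outside 38.2–53.8% ✗

Fails: GC clamp, length, GC content.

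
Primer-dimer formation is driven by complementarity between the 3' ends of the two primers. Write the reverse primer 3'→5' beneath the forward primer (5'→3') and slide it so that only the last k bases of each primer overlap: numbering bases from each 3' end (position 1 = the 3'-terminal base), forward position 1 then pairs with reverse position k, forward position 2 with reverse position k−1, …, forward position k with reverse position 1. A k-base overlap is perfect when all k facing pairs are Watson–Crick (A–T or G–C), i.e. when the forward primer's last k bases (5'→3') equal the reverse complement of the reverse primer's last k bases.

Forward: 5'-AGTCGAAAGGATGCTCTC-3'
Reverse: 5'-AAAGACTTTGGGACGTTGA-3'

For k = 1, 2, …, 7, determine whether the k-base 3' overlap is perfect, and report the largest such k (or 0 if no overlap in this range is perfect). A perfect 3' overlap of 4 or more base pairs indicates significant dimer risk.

Longest perfect overlap: 2 complementary base pairs; below the dimer-risk threshold (threshold 4).

Last 7 bases (5'→3') — forward …TGCTCTC, reverse …ACGTTGA.
Reverse complement of the reverse primer's last 7 bases: TCAACGT; its first k bases are the reverse complement of the reverse primer's last k bases, so a perfect k-base overlap needs the forward primer's last k bases to equal them.
Comparing (forward last k vs required): k=1: C vs T ✗; k=2: TC vs TC ✓; k=3: CTC vs TCA ✗; k=4: TCTC vs TCAA ✗; k=5: CTCTC vs TCAAC ✗; k=6: GCTCTC vs TCAACG ✗; k=7: TGCTCTC vs TCAACGT ✗.
Only k = 2 is perfect, so the longest perfect 3' overlap is 2.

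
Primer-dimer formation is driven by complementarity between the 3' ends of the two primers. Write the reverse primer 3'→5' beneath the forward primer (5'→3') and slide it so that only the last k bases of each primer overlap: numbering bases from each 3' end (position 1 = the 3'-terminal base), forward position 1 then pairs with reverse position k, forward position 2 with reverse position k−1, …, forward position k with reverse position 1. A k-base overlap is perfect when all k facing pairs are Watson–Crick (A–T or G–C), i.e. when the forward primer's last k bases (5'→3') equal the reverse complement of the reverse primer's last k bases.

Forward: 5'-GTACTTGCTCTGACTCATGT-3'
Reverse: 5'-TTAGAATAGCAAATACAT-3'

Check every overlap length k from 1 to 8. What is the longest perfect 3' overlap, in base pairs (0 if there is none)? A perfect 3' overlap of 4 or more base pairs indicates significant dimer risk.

Longest perfect overlap: 4 complementary base pairs; significant dimer risk (threshold 4).

Last 8 bases (5'→3') — forward …ACTCATGT, reverse …AAATACAT.
Reverse complement of the reverse primer's last 8 bases: ATGTATTT; its first k bases are the reverse complement of the reverse primer's last k bases, so a perfect k-base overlap needs the forward primer's last k bases to equal them.
Comparing (forward last k vs required): k=1: T vs A ✗; k=2: GT vs AT ✗; k=3: TGT vs ATG ✗; k=4: ATGT vs ATGT ✓; k=5: CATGT vs ATGTA ✗; k=6: TCATGT vs ATGTAT ✗; k=7: CTCATGT vs ATGTATT ✗; k=8: ACTCATGT vs ATGTATTT ✗.
Only k = 4 is perfect, so the longest perfect 3' overlap is 4.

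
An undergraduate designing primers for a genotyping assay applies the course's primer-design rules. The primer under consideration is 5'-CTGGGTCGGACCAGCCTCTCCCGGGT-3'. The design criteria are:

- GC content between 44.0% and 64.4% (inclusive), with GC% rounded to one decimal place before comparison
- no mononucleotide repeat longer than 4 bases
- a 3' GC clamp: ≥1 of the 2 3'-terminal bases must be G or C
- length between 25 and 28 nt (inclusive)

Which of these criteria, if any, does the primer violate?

Fails: GC content.

Base counts: A=2, T=5, G=9, C=10 (length 26).
GC content: GC 19/26 = 73.1%, outside 44.0–64.4% ✗
homopolymer run: longest run = 3 ✓
GC clamp: 3' end GT has 1 G/C ✓
length: length 26 ✓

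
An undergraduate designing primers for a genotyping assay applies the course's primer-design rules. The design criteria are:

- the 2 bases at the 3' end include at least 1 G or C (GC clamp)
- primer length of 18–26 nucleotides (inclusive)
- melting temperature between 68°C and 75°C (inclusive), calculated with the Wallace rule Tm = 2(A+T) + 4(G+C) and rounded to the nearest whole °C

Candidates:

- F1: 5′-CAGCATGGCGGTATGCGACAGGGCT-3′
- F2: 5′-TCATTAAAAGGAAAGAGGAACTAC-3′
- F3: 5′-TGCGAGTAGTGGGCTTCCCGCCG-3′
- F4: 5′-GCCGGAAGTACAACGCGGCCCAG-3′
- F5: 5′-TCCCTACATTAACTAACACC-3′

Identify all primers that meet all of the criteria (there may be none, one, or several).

F1 (25 nt, A=5 T=4 G=10 C=6): 3' end CT has 1 G/C ✓; length 25 ✓; Tm = 2·9 + 4·16 = 82°C, outside 68–75°C ✗ — fails.
F2 (24 nt, A=12 T=4 G=5 C=3): 3' end AC has 1 G/C ✓; length 24 ✓; Tm = 2·16 + 4·8 = 64°C, outside 68–75°C ✗ — fails.
F3 (23 nt, A=2 T=5 G=9 C=7): 3' end CG has 2 G/C ✓; length 23 ✓; Tm = 2·7 + 4·16 = 78°C, outside 68–75°C ✗ — fails.
F4 (23 nt, A=6 T=1 G=8 C=8): 3' end AG has 1 G/C ✓; length 23 ✓; Tm = 2·7 + 4·16 = 78°C, outside 68–75°C ✗ — fails.
F5 (20 nt, A=7 T=5 G=0 C=8): 3' end CC has 2 G/C ✓; length 20 ✓; Tm = 2·12 + 4·8 = 56°C, outside 68–75°C ✗ — fails.

None of the candidates satisfy all criteria.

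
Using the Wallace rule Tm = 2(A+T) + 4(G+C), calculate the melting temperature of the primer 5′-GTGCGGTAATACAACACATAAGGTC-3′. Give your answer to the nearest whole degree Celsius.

72°C

Base counts: A=9, T=5, G=6, C=5 (length 25).
Tm = 2·(9+5) + 4·(6+5) = 2·14 + 4·11 = 28 + 44 = 72°C.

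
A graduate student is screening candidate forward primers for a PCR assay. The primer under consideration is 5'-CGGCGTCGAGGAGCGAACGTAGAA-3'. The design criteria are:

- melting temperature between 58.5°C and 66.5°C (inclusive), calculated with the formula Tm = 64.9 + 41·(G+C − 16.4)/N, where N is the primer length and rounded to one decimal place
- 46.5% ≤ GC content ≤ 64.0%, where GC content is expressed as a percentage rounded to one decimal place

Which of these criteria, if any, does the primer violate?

Meets all criteria.

Base counts: A=7, T=2, G=10, C=5 (length 24).
Tm: Tm = 64.9 + 41·(15 − 16.4)/24 = 62.5°C ✓
GC content: GC 15/24 = 62.5% ✓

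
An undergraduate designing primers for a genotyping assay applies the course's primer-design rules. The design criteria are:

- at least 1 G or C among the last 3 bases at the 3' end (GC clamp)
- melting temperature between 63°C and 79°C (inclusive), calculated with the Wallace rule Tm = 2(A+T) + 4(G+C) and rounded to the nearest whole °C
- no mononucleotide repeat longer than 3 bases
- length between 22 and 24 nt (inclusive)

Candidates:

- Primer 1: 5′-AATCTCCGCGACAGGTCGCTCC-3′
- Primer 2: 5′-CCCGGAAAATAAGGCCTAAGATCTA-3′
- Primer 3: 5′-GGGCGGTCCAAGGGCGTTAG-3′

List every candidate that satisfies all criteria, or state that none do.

Primer 1 only.

Primer 1 (22 nt, A=4 T=4 G=5 C=9): 3' end TCC has 2 G/C ✓; Tm = 2·8 + 4·14 = 72°C ✓; longest run = 2 ✓; length 22 ✓ — passes.
Primer 2 (25 nt, A=10 T=4 G=5 C=6): 3' end CTA has 1 G/C ✓; Tm = 2·14 + 4·11 = 72°C ✓; longest run = 4, exceeds 3 ✗; length 25, outside 22–24 ✗ — fails.
Primer 3 (20 nt, A=3 T=3 G=10 C=4): 3' end TAG has 1 G/C ✓; Tm = 2·6 + 4·14 = 68°C ✓; longest run = 3 ✓; length 20, outside 22–24 ✗ — fails.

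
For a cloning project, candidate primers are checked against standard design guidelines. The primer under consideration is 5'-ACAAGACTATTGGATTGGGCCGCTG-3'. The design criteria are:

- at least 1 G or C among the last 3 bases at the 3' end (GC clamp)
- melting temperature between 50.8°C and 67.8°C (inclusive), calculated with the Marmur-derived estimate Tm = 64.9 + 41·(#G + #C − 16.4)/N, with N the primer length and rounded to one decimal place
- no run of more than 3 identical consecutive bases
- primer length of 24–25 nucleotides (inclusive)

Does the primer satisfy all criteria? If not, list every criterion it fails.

Base counts: A=6, T=6, G=8, C=5 (length 25).
GC clamp: 3' end CTG has 2 G/C ✓
Tm: Tm = 64.9 + 41·(13 − 16.4)/25 = 59.3°C ✓
homopolymer run: longest run = 3 ✓
length: length 25 ✓

Meets all criteria.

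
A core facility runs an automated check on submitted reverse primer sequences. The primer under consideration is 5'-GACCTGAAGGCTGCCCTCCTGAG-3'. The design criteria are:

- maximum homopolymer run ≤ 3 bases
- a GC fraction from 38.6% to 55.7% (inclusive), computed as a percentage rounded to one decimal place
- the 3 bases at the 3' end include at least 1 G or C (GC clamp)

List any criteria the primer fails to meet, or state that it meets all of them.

Base counts: A=4, T=4, G=7, C=8 (length 23).
homopolymer run: longest run = 3 ✓
GC content: GC 15/23 = 65.2%, outside 38.6–55.7% ✗
GC clamp: 3' end GAG has 2 G/C ✓

Fails: GC content.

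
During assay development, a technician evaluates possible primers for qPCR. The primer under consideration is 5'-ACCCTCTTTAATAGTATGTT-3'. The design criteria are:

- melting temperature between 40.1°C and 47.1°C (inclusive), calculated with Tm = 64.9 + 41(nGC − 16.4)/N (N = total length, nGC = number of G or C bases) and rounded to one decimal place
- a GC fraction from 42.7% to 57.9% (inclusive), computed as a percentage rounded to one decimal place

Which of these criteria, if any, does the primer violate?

Fails: GC content.

Base counts: A=5, T=9, G=2, C=4 (length 20).
Tm: Tm = 64.9 + 41·(6 − 16.4)/20 = 43.6°C ✓
GC content: GC 6/20 = 30.0%, outside 42.7–57.9% ✗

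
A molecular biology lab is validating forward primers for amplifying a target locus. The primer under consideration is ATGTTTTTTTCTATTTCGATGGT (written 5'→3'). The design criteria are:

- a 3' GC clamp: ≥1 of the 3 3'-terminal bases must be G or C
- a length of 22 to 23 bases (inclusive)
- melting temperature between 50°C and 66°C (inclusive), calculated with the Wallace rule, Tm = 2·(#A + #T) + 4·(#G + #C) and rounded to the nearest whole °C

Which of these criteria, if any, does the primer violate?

Base counts: A=3, T=14, G=4, C=2 (length 23).
GC clamp: 3' end GGT has 2 G/C ✓
length: length 23 ✓
Tm: Tm = 2·17 + 4·6 = 58°C ✓

Meets all criteria.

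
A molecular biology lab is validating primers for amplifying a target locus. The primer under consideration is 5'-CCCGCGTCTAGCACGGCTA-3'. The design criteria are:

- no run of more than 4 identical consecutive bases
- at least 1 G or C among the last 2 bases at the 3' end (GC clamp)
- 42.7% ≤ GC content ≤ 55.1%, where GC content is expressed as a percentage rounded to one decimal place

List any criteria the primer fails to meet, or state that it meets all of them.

Fails: GC clamp, GC content.

Base counts: A=3, T=3, G=5, C=8 (length 19).
homopolymer run: longest run = 3 ✓
GC clamp: 3' end TA has 0 G/C, need ≥1 ✗
GC content: GC 13/19 = 68.4%, outside 42.7–55.1% ✗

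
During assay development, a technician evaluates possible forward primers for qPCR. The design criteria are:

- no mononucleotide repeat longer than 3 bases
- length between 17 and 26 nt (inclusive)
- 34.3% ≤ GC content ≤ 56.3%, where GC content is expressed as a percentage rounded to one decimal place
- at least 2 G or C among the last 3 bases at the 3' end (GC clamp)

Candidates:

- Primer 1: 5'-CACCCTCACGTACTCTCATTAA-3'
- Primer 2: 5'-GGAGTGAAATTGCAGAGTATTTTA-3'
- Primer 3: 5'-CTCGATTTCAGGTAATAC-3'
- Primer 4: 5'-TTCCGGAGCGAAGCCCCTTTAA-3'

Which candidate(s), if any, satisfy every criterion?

Primer 1 (22 nt, A=6 T=6 G=1 C=9): longest run = 3 ✓; length 22 ✓; GC 10/22 = 45.5% ✓; 3' end TAA has 0 G/C, need ≥2 ✗ — fails.
Primer 2 (24 nt, A=8 T=8 G=7 C=1): longest run = 4, exceeds 3 ✗; length 24 ✓; GC 8/24 = 33.3%, outside 34.3–56.3% ✗; 3' end TTA has 0 G/C, need ≥2 ✗ — fails.
Primer 3 (18 nt, A=5 T=6 G=3 C=4): longest run = 3 ✓; length 18 ✓; GC 7/18 = 38.9% ✓; 3' end TAC has 1 G/C, need ≥2 ✗ — fails.
Primer 4 (22 nt, A=5 T=5 G=5 C=7): longest run = 4, exceeds 3 ✗; length 22 ✓; GC 12/22 = 54.5% ✓; 3' end TAA has 0 G/C, need ≥2 ✗ — fails.

None of the candidates satisfy all criteria.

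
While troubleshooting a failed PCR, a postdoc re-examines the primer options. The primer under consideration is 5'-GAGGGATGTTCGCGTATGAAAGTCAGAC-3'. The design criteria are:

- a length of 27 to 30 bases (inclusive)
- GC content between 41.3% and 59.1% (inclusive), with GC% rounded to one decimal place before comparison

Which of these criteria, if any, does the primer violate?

Base counts: A=8, T=6, G=10, C=4 (length 28).
length: length 28 ✓
GC content: GC 14/28 = 50.0% ✓

Meets all criteria.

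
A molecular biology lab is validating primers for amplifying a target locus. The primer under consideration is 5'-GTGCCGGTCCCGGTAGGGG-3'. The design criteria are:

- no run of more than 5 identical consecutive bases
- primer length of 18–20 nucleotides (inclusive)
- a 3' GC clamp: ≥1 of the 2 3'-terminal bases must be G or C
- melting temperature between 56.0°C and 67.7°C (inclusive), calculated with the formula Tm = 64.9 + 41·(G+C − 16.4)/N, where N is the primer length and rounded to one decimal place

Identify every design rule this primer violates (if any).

Base counts: A=1, T=3, G=10, C=5 (length 19).
homopolymer run: longest run = 4 ✓
length: length 19 ✓
GC clamp: 3' end GG has 2 G/C ✓
Tm: Tm = 64.9 + 41·(15 − 16.4)/19 = 61.9°C ✓

Meets all criteria.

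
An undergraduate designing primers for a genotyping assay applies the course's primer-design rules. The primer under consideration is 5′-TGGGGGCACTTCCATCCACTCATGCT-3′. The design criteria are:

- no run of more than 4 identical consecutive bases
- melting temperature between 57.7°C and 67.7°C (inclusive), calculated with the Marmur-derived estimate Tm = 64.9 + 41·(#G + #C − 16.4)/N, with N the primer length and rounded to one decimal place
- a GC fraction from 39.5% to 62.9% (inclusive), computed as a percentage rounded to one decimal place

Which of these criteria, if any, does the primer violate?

Base counts: A=4, T=7, G=6, C=9 (length 26).
homopolymer run: longest run = 5, exceeds 4 ✗
Tm: Tm = 64.9 + 41·(15 − 16.4)/26 = 62.7°C ✓
GC content: GC 15/26 = 57.7% ✓

Fails: homopolymer run.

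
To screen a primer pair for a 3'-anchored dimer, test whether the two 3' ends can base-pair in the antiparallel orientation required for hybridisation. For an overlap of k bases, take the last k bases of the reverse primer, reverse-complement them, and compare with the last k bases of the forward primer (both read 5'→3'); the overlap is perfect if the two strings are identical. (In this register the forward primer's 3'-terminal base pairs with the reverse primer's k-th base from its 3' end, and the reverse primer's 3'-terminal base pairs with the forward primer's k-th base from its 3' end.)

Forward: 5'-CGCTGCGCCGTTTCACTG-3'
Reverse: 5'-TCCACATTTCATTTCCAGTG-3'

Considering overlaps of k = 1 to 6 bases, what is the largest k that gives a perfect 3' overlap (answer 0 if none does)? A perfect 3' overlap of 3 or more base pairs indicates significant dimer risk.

Longest perfect overlap: 5 complementary base pairs; significant dimer risk (threshold 3).

Last 6 bases (5'→3') — forward …TCACTG, reverse …CCAGTG.
Reverse complement of the reverse primer's last 6 bases: CACTGG; its first k bases are the reverse complement of the reverse primer's last k bases, so a perfect k-base overlap needs the forward primer's last k bases to equal them.
Comparing (forward last k vs required): k=1: G vs C ✗; k=2: TG vs CA ✗; k=3: CTG vs CAC ✗; k=4: ACTG vs CACT ✗; k=5: CACTG vs CACTG ✓; k=6: TCACTG vs CACTGG ✗.
Only k = 5 is perfect, so the longest perfect 3' overlap is 5.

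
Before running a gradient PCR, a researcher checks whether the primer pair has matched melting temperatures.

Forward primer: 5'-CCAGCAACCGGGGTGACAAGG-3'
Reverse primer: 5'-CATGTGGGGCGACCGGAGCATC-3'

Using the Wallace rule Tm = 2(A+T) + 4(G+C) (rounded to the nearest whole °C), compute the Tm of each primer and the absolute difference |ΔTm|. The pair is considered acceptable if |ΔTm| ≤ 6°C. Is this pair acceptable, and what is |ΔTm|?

Forward: A=6 T=1 G=8 C=6 → Tm = 2·7 + 4·14 = 70°C.
Reverse: A=4 T=3 G=9 C=6 → Tm = 2·7 + 4·15 = 74°C.
|ΔTm| = |70 − 74| = 4°C, ≤ 6°C.

|ΔTm| = 4°C; the pair is acceptable.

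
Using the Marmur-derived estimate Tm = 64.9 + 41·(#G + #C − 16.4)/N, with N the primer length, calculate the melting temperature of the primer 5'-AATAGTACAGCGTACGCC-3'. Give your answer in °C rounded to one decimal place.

Base counts: A=6, T=3, G=4, C=5; G+C = 9, N = 18.
Tm = 64.9 + 41·(9 − 16.4)/18 = 64.9 + -303.40/18 = 48.0°C.

48.0°C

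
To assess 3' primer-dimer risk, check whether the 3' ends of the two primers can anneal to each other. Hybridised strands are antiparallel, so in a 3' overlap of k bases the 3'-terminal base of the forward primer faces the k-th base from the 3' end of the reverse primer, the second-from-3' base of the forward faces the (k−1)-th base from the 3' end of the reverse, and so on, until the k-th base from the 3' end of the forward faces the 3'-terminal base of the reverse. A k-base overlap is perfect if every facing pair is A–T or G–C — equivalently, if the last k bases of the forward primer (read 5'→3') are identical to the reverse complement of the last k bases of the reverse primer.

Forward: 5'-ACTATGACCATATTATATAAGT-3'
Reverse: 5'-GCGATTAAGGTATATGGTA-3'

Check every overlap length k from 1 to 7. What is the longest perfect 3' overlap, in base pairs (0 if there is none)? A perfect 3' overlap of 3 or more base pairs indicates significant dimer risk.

Last 7 bases (5'→3') — forward …TATAAGT, reverse …TATGGTA.
Reverse complement of the reverse primer's last 7 bases: TACCATA; its first k bases are the reverse complement of the reverse primer's last k bases, so a perfect k-base overlap needs the forward primer's last k bases to equal them.
Comparing (forward last k vs required): k=1: T vs T ✓; k=2: GT vs TA ✗; k=3: AGT vs TAC ✗; k=4: AAGT vs TACC ✗; k=5: TAAGT vs TACCA ✗; k=6: ATAAGT vs TACCAT ✗; k=7: TATAAGT vs TACCATA ✗.
Only k = 1 is perfect, so the longest perfect 3' overlap is 1.

Longest perfect overlap: 1 complementary base pair; below the dimer-risk threshold (threshold 3).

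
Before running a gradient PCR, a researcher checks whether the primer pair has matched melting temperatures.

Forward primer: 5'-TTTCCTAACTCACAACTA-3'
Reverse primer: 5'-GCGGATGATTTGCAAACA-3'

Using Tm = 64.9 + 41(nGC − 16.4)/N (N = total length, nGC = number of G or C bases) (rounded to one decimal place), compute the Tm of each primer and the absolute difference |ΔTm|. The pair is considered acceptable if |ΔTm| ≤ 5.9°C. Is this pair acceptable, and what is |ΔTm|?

Forward: G+C = 6, N = 18 → Tm = 64.9 + 41·(6 − 16.4)/18 = 41.2°C.
Reverse: G+C = 8, N = 18 → Tm = 64.9 + 41·(8 − 16.4)/18 = 45.8°C.
|ΔTm| = |41.2 − 45.8| = 4.6°C, ≤ 5.9°C.

|ΔTm| = 4.6°C; the pair is acceptable.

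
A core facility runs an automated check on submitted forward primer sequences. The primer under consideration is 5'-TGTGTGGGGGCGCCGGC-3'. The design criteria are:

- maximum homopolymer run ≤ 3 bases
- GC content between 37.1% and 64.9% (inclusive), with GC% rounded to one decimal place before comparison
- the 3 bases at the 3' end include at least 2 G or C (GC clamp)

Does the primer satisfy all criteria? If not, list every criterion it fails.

Fails: homopolymer run, GC content.

Base counts: A=0, T=3, G=10, C=4 (length 17).
homopolymer run: longest run = 5, exceeds 3 ✗
GC content: GC 14/17 = 82.4%, outside 37.1–64.9% ✗
GC clamp: 3' end GGC has 3 G/C ✓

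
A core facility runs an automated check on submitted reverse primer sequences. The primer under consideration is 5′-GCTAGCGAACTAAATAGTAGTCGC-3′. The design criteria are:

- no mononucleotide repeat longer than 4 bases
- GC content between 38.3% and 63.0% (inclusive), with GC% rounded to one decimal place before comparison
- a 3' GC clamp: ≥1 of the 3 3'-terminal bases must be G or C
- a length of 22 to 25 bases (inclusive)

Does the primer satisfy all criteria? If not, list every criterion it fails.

Meets all criteria.

Base counts: A=8, T=5, G=6, C=5 (length 24).
homopolymer run: longest run = 3 ✓
GC content: GC 11/24 = 45.8% ✓
GC clamp: 3' end CGC has 3 G/C ✓
length: length 24 ✓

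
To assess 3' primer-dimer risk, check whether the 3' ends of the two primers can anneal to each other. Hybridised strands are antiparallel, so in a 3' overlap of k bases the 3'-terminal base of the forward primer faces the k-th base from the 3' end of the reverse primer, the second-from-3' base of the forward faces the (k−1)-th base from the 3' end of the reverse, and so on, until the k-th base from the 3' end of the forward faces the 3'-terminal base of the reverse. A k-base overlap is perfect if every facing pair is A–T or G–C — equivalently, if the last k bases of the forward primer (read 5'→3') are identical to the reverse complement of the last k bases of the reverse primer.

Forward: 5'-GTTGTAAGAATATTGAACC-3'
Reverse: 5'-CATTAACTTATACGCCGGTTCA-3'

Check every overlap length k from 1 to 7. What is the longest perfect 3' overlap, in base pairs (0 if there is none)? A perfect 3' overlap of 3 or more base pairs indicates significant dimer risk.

Last 7 bases (5'→3') — forward …TTGAACC, reverse …CGGTTCA.
Reverse complement of the reverse primer's last 7 bases: TGAACCG; its first k bases are the reverse complement of the reverse primer's last k bases, so a perfect k-base overlap needs the forward primer's last k bases to equal them.
Comparing (forward last k vs required): k=1: C vs T ✗; k=2: CC vs TG ✗; k=3: ACC vs TGA ✗; k=4: AACC vs TGAA ✗; k=5: GAACC vs TGAAC ✗; k=6: TGAACC vs TGAACC ✓; k=7: TTGAACC vs TGAACCG ✗.
Only k = 6 is perfect, so the longest perfect 3' overlap is 6.

Longest perfect overlap: 6 complementary base pairs; significant dimer risk (threshold 3).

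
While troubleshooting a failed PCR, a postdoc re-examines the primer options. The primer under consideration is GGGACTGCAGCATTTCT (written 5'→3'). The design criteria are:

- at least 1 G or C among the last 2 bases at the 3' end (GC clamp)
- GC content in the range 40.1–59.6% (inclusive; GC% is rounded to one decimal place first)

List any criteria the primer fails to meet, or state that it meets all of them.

Base counts: A=3, T=5, G=5, C=4 (length 17).
GC clamp: 3' end CT has 1 G/C ✓
GC content: GC 9/17 = 52.9% ✓

Meets all criteria.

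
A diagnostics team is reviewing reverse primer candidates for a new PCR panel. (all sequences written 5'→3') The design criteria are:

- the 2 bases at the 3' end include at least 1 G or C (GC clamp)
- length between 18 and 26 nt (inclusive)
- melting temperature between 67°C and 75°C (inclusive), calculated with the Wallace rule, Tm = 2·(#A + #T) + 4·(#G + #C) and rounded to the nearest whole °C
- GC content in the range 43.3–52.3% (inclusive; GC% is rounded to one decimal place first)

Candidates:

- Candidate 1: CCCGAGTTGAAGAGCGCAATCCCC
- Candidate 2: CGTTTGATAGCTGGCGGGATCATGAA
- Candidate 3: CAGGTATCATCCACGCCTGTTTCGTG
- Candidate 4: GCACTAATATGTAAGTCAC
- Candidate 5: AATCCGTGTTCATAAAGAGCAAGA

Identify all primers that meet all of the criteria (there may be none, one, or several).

None of the candidates satisfy all criteria.

Candidate 1 (24 nt, A=6 T=3 G=6 C=9): 3' end CC has 2 G/C ✓; length 24 ✓; Tm = 2·9 + 4·15 = 78°C, outside 67–75°C ✗; GC 15/24 = 62.5%, outside 43.3–52.3% ✗ — fails.
Candidate 2 (26 nt, A=6 T=7 G=9 C=4): 3' end AA has 0 G/C, need ≥1 ✗; length 26 ✓; Tm = 2·13 + 4·13 = 78°C, outside 67–75°C ✗; GC 13/26 = 50.0% ✓ — fails.
Candidate 3 (26 nt, A=4 T=8 G=6 C=8): 3' end TG has 1 G/C ✓; length 26 ✓; Tm = 2·12 + 4·14 = 80°C, outside 67–75°C ✗; GC 14/26 = 53.8%, outside 43.3–52.3% ✗ — fails.
Candidate 4 (19 nt, A=7 T=5 G=3 C=4): 3' end AC has 1 G/C ✓; length 19 ✓; Tm = 2·12 + 4·7 = 52°C, outside 67–75°C ✗; GC 7/19 = 36.8%, outside 43.3–52.3% ✗ — fails.
Candidate 5 (24 nt, A=10 T=5 G=5 C=4): 3' end GA has 1 G/C ✓; length 24 ✓; Tm = 2·15 + 4·9 = 66°C, outside 67–75°C ✗; GC 9/24 = 37.5%, outside 43.3–52.3% ✗ — fails.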